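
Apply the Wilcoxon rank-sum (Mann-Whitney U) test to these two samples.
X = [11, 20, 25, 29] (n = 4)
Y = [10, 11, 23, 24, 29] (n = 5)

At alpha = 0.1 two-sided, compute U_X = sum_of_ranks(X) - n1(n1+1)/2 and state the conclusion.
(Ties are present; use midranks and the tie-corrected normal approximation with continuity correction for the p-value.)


Step 1: Combine and sort all 9 observations; assign midranks.
sorted (value, group): (10,Y), (11,X), (11,Y), (20,X), (23,Y), (24,Y), (25,X), (29,X), (29,Y)
ranks: 10->1, 11->2.5, 11->2.5, 20->4, 23->5, 24->6, 25->7, 29->8.5, 29->8.5
Step 2: Rank sum for X: R1 = 2.5 + 4 + 7 + 8.5 = 22.
Step 3: U_X = R1 - n1(n1+1)/2 = 22 - 4*5/2 = 22 - 10 = 12.
       U_Y = n1*n2 - U_X = 20 - 12 = 8.
Step 4: Ties are present, so use the tie-corrected normal approximation (with continuity correction) for the p-value.
Step 5: p-value = 0.710992; compare to alpha = 0.1. fail to reject H0.

U_X = 12, p = 0.710992, fail to reject H0 at alpha = 0.1.


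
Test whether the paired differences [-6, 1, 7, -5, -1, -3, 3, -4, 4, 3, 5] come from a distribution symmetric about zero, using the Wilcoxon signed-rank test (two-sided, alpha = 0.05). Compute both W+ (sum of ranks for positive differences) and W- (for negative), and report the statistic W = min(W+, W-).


Step 1: Drop any zero differences (none here) and take |d_i|.
|d| = [6, 1, 7, 5, 1, 3, 3, 4, 4, 3, 5]
Step 2: Midrank |d_i| (ties get averaged ranks).
ranks: |6|->10, |1|->1.5, |7|->11, |5|->8.5, |1|->1.5, |3|->4, |3|->4, |4|->6.5, |4|->6.5, |3|->4, |5|->8.5
Step 3: Attach original signs; sum ranks with positive sign and with negative sign.
W+ = 1.5 + 11 + 4 + 6.5 + 4 + 8.5 = 35.5
W- = 10 + 8.5 + 1.5 + 4 + 6.5 = 30.5
(Check: W+ + W- = 66 should equal n(n+1)/2 = 66.)
Step 4: Test statistic W = min(W+, W-) = 30.5.
Step 5: Ties in |d|, so use the tie-corrected normal approximation.
        E[W] = n(n+1)/4 = 11*12/4 = 33.
        Tie groups: |d|=1 (t=2), |d|=3 (t=3), |d|=4 (t=2), |d|=5 (t=2); sum(t^3 - t) = 42.
        Var[W] = n(n+1)(2n+1)/24 - sum(t^3-t)/48 = 3036/24 - 42/48 = 125.625.
        z = (W - E[W]) / sqrt(Var[W]) = (30.5 - 33) / 11.2083 = -0.2230.
        Two-sided p = 2*Phi(z) = 0.823497.
Step 6: alpha = 0.05. fail to reject H0.

W+ = 35.5, W- = 30.5, W = min = 30.5, p = 0.823497, fail to reject H0.


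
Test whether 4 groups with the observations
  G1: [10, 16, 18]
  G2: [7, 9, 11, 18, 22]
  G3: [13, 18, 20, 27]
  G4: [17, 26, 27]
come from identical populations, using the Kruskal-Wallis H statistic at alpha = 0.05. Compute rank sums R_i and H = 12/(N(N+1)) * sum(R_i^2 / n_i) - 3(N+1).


Step 1: Combine all N = 15 observations and assign midranks.
sorted (value, group, rank): (7,G2,1), (9,G2,2), (10,G1,3), (11,G2,4), (13,G3,5), (16,G1,6), (17,G4,7), (18,G1,9), (18,G2,9), (18,G3,9), (20,G3,11), (22,G2,12), (26,G4,13), (27,G3,14.5), (27,G4,14.5)
Step 2: Sum ranks within each group.
R_1 = 18 (n_1 = 3)
R_2 = 28 (n_2 = 5)
R_3 = 39.5 (n_3 = 4)
R_4 = 34.5 (n_4 = 3)
Step 3: H = 12/(N(N+1)) * sum(R_i^2/n_i) - 3(N+1)
     = 12/(15*16) * (18^2/3 + 28^2/5 + 39.5^2/4 + 34.5^2/3) - 3*16
     = 0.050000 * 1051.61 - 48
     = 4.580625.
Step 4: Ties present; correction factor C = 1 - 30/(15^3 - 15) = 0.991071. Corrected H = 4.580625 / 0.991071 = 4.621892.
Step 5: Under H0, H ~ chi^2(3); p-value = 0.201672.
Step 6: alpha = 0.05. fail to reject H0.

H = 4.6219, df = 3, p = 0.201672, fail to reject H0.


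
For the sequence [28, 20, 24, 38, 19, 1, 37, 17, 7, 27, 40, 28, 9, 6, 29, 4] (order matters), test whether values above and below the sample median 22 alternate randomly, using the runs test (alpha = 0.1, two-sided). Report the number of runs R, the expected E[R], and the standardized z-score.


Step 1: Compute median = 22; label A = above, B = below.
Labels in order: ABAABBABBAAABBAB  (n_A = 8, n_B = 8)
Step 2: Count runs R = 10.
Step 3: Under H0 (random ordering), E[R] = 2*n_A*n_B/(n_A+n_B) + 1 = 2*8*8/16 + 1 = 9.0000.
        Var[R] = 2*n_A*n_B*(2*n_A*n_B - n_A - n_B) / ((n_A+n_B)^2 * (n_A+n_B-1)) = 14336/3840 = 3.7333.
        SD[R] = 1.9322.
Step 4: Continuity-corrected z = (R - 0.5 - E[R]) / SD[R] = (10 - 0.5 - 9.0000) / 1.9322 = 0.2588.
Step 5: Two-sided p-value via normal approximation = 2*(1 - Phi(|z|)) = 0.795809.
Step 6: alpha = 0.1. fail to reject H0.

R = 10, z = 0.2588, p = 0.795809, fail to reject H0.


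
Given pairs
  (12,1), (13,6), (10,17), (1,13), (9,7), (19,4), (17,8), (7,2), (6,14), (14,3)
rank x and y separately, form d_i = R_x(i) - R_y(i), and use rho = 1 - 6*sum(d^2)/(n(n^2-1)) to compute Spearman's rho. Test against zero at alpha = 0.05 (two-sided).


Step 1: Rank x and y separately (midranks; no ties here).
rank(x): 12->6, 13->7, 10->5, 1->1, 9->4, 19->10, 17->9, 7->3, 6->2, 14->8
rank(y): 1->1, 6->5, 17->10, 13->8, 7->6, 4->4, 8->7, 2->2, 14->9, 3->3
Step 2: d_i = R_x(i) - R_y(i); compute d_i^2.
  (6-1)^2=25, (7-5)^2=4, (5-10)^2=25, (1-8)^2=49, (4-6)^2=4, (10-4)^2=36, (9-7)^2=4, (3-2)^2=1, (2-9)^2=49, (8-3)^2=25
sum(d^2) = 222.
Step 3: rho = 1 - 6*222 / (10*(10^2 - 1)) = 1 - 1332/990 = -0.345455.
Step 4: Under H0, t = rho * sqrt((n-2)/(1-rho^2)) = -1.0412 ~ t(8).
Step 5: Two-sided p-value from the t-distribution with 8 df = 0.328227.
Step 6: alpha = 0.05. fail to reject H0.

rho = -0.3455, p = 0.328227, fail to reject H0 at alpha = 0.05.


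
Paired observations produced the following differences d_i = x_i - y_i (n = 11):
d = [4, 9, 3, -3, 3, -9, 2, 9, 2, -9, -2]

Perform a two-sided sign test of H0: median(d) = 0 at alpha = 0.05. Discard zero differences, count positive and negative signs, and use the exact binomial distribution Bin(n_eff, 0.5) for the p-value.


Step 1: Discard zero differences. Original n = 11; n_eff = number of nonzero differences = 11.
Nonzero differences (with sign): +4, +9, +3, -3, +3, -9, +2, +9, +2, -9, -2
Step 2: Count signs: positive = 7, negative = 4.
Step 3: Under H0: P(positive) = 0.5, so the number of positives S ~ Bin(11, 0.5).
Step 4: Two-sided exact p-value = sum of Bin(11,0.5) probabilities at or below the observed probability = 0.548828.
Step 5: alpha = 0.05. fail to reject H0.

n_eff = 11, pos = 7, neg = 4, p = 0.548828, fail to reject H0.


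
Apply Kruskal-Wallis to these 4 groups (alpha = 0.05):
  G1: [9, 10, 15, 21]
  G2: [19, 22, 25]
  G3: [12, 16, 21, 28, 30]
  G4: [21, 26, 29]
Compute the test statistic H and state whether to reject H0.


Step 1: Combine all N = 15 observations and assign midranks.
sorted (value, group, rank): (9,G1,1), (10,G1,2), (12,G3,3), (15,G1,4), (16,G3,5), (19,G2,6), (21,G1,8), (21,G3,8), (21,G4,8), (22,G2,10), (25,G2,11), (26,G4,12), (28,G3,13), (29,G4,14), (30,G3,15)
Step 2: Sum ranks within each group.
R_1 = 15 (n_1 = 4)
R_2 = 27 (n_2 = 3)
R_3 = 44 (n_3 = 5)
R_4 = 34 (n_4 = 3)
Step 3: H = 12/(N(N+1)) * sum(R_i^2/n_i) - 3(N+1)
     = 12/(15*16) * (15^2/4 + 27^2/3 + 44^2/5 + 34^2/3) - 3*16
     = 0.050000 * 1071.78 - 48
     = 5.589167.
Step 4: Ties present; correction factor C = 1 - 24/(15^3 - 15) = 0.992857. Corrected H = 5.589167 / 0.992857 = 5.629376.
Step 5: Under H0, H ~ chi^2(3); p-value = 0.131102.
Step 6: alpha = 0.05. fail to reject H0.

H = 5.6294, df = 3, p = 0.131102, fail to reject H0.


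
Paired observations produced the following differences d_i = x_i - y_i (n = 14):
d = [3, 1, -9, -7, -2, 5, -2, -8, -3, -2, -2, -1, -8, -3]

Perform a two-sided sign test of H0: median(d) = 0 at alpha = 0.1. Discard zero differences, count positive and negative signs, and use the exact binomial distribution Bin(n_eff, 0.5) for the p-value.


Step 1: Discard zero differences. Original n = 14; n_eff = number of nonzero differences = 14.
Nonzero differences (with sign): +3, +1, -9, -7, -2, +5, -2, -8, -3, -2, -2, -1, -8, -3
Step 2: Count signs: positive = 3, negative = 11.
Step 3: Under H0: P(positive) = 0.5, so the number of positives S ~ Bin(14, 0.5).
Step 4: Two-sided exact p-value = sum of Bin(14,0.5) probabilities at or below the observed probability = 0.057373.
Step 5: alpha = 0.1. reject H0.

n_eff = 14, pos = 3, neg = 11, p = 0.057373, reject H0.


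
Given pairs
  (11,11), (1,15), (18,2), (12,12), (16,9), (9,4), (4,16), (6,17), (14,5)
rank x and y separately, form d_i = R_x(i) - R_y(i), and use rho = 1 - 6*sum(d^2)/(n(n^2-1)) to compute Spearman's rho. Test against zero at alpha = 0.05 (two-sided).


Step 1: Rank x and y separately (midranks; no ties here).
rank(x): 11->5, 1->1, 18->9, 12->6, 16->8, 9->4, 4->2, 6->3, 14->7
rank(y): 11->5, 15->7, 2->1, 12->6, 9->4, 4->2, 16->8, 17->9, 5->3
Step 2: d_i = R_x(i) - R_y(i); compute d_i^2.
  (5-5)^2=0, (1-7)^2=36, (9-1)^2=64, (6-6)^2=0, (8-4)^2=16, (4-2)^2=4, (2-8)^2=36, (3-9)^2=36, (7-3)^2=16
sum(d^2) = 208.
Step 3: rho = 1 - 6*208 / (9*(9^2 - 1)) = 1 - 1248/720 = -0.733333.
Step 4: Under H0, t = rho * sqrt((n-2)/(1-rho^2)) = -2.8538 ~ t(7).
Step 5: Two-sided p-value from the t-distribution with 7 df = 0.024554.
Step 6: alpha = 0.05. reject H0.

rho = -0.7333, p = 0.024554, reject H0 at alpha = 0.05.


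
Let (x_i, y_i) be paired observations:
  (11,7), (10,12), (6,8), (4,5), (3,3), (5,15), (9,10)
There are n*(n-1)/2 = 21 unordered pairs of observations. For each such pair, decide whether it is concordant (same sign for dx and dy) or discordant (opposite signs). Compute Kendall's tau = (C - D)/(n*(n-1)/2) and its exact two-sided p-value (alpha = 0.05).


Step 1: Enumerate the 21 unordered pairs (i,j) with i<j and classify each by sign(x_j-x_i) * sign(y_j-y_i).
  (1,2):dx=-1,dy=+5->D; (1,3):dx=-5,dy=+1->D; (1,4):dx=-7,dy=-2->C; (1,5):dx=-8,dy=-4->C
  (1,6):dx=-6,dy=+8->D; (1,7):dx=-2,dy=+3->D; (2,3):dx=-4,dy=-4->C; (2,4):dx=-6,dy=-7->C
  (2,5):dx=-7,dy=-9->C; (2,6):dx=-5,dy=+3->D; (2,7):dx=-1,dy=-2->C; (3,4):dx=-2,dy=-3->C
  (3,5):dx=-3,dy=-5->C; (3,6):dx=-1,dy=+7->D; (3,7):dx=+3,dy=+2->C; (4,5):dx=-1,dy=-2->C
  (4,6):dx=+1,dy=+10->C; (4,7):dx=+5,dy=+5->C; (5,6):dx=+2,dy=+12->C; (5,7):dx=+6,dy=+7->C
  (6,7):dx=+4,dy=-5->D
Step 2: C = 14, D = 7, total pairs = 21.
Step 3: tau = (C - D)/(n(n-1)/2) = (14 - 7)/21 = 0.333333.
Step 4: Exact two-sided p-value (enumerate n! = 5040 permutations of y under H0): p = 0.381349.
Step 5: alpha = 0.05. fail to reject H0.

tau_b = 0.3333 (C=14, D=7), p = 0.381349, fail to reject H0.


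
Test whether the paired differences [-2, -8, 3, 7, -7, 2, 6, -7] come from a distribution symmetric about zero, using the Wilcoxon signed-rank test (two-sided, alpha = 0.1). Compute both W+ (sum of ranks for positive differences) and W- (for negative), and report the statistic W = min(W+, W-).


Step 1: Drop any zero differences (none here) and take |d_i|.
|d| = [2, 8, 3, 7, 7, 2, 6, 7]
Step 2: Midrank |d_i| (ties get averaged ranks).
ranks: |2|->1.5, |8|->8, |3|->3, |7|->6, |7|->6, |2|->1.5, |6|->4, |7|->6
Step 3: Attach original signs; sum ranks with positive sign and with negative sign.
W+ = 3 + 6 + 1.5 + 4 = 14.5
W- = 1.5 + 8 + 6 + 6 = 21.5
(Check: W+ + W- = 36 should equal n(n+1)/2 = 36.)
Step 4: Test statistic W = min(W+, W-) = 14.5.
Step 5: Ties in |d|, so use the tie-corrected normal approximation.
        E[W] = n(n+1)/4 = 8*9/4 = 18.
        Tie groups: |d|=2 (t=2), |d|=7 (t=3); sum(t^3 - t) = 30.
        Var[W] = n(n+1)(2n+1)/24 - sum(t^3-t)/48 = 1224/24 - 30/48 = 50.375.
        z = (W - E[W]) / sqrt(Var[W]) = (14.5 - 18) / 7.0975 = -0.4931.
        Two-sided p = 2*Phi(z) = 0.621921.
Step 6: alpha = 0.1. fail to reject H0.

W+ = 14.5, W- = 21.5, W = min = 14.5, p = 0.621921, fail to reject H0.


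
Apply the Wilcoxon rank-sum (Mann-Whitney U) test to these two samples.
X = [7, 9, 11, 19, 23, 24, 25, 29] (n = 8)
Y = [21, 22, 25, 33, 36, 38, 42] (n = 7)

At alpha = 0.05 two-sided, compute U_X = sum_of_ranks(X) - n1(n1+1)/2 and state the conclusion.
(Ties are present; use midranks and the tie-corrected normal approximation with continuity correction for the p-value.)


Step 1: Combine and sort all 15 observations; assign midranks.
sorted (value, group): (7,X), (9,X), (11,X), (19,X), (21,Y), (22,Y), (23,X), (24,X), (25,X), (25,Y), (29,X), (33,Y), (36,Y), (38,Y), (42,Y)
ranks: 7->1, 9->2, 11->3, 19->4, 21->5, 22->6, 23->7, 24->8, 25->9.5, 25->9.5, 29->11, 33->12, 36->13, 38->14, 42->15
Step 2: Rank sum for X: R1 = 1 + 2 + 3 + 4 + 7 + 8 + 9.5 + 11 = 45.5.
Step 3: U_X = R1 - n1(n1+1)/2 = 45.5 - 8*9/2 = 45.5 - 36 = 9.5.
       U_Y = n1*n2 - U_X = 56 - 9.5 = 46.5.
Step 4: Ties are present, so use the tie-corrected normal approximation (with continuity correction) for the p-value.
Step 5: p-value = 0.037073; compare to alpha = 0.05. reject H0.

U_X = 9.5, p = 0.037073, reject H0 at alpha = 0.05.


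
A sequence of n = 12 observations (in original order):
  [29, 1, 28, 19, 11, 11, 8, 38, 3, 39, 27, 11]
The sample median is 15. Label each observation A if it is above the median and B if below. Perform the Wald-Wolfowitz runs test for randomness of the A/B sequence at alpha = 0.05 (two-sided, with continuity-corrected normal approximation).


Step 1: Compute median = 15; label A = above, B = below.
Labels in order: ABAABBBABAAB  (n_A = 6, n_B = 6)
Step 2: Count runs R = 8.
Step 3: Under H0 (random ordering), E[R] = 2*n_A*n_B/(n_A+n_B) + 1 = 2*6*6/12 + 1 = 7.0000.
        Var[R] = 2*n_A*n_B*(2*n_A*n_B - n_A - n_B) / ((n_A+n_B)^2 * (n_A+n_B-1)) = 4320/1584 = 2.7273.
        SD[R] = 1.6514.
Step 4: Continuity-corrected z = (R - 0.5 - E[R]) / SD[R] = (8 - 0.5 - 7.0000) / 1.6514 = 0.3028.
Step 5: Two-sided p-value via normal approximation = 2*(1 - Phi(|z|)) = 0.762069.
Step 6: alpha = 0.05. fail to reject H0.

R = 8, z = 0.3028, p = 0.762069, fail to reject H0.


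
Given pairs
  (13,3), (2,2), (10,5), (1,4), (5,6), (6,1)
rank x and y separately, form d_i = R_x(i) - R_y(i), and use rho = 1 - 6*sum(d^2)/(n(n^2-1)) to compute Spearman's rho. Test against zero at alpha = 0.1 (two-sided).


Step 1: Rank x and y separately (midranks; no ties here).
rank(x): 13->6, 2->2, 10->5, 1->1, 5->3, 6->4
rank(y): 3->3, 2->2, 5->5, 4->4, 6->6, 1->1
Step 2: d_i = R_x(i) - R_y(i); compute d_i^2.
  (6-3)^2=9, (2-2)^2=0, (5-5)^2=0, (1-4)^2=9, (3-6)^2=9, (4-1)^2=9
sum(d^2) = 36.
Step 3: rho = 1 - 6*36 / (6*(6^2 - 1)) = 1 - 216/210 = -0.028571.
Step 4: Under H0, t = rho * sqrt((n-2)/(1-rho^2)) = -0.0572 ~ t(4).
Step 5: Two-sided p-value from the t-distribution with 4 df = 0.957155.
Step 6: alpha = 0.1. fail to reject H0.

rho = -0.0286, p = 0.957155, fail to reject H0 at alpha = 0.1.


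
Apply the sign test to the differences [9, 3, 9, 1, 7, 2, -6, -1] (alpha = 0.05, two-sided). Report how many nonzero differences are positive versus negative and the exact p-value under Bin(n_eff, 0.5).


Step 1: Discard zero differences. Original n = 8; n_eff = number of nonzero differences = 8.
Nonzero differences (with sign): +9, +3, +9, +1, +7, +2, -6, -1
Step 2: Count signs: positive = 6, negative = 2.
Step 3: Under H0: P(positive) = 0.5, so the number of positives S ~ Bin(8, 0.5).
Step 4: Two-sided exact p-value = sum of Bin(8,0.5) probabilities at or below the observed probability = 0.289062.
Step 5: alpha = 0.05. fail to reject H0.

n_eff = 8, pos = 6, neg = 2, p = 0.289062, fail to reject H0.


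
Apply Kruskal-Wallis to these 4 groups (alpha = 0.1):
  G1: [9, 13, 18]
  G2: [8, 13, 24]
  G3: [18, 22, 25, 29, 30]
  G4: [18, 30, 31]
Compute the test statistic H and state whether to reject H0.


Step 1: Combine all N = 14 observations and assign midranks.
sorted (value, group, rank): (8,G2,1), (9,G1,2), (13,G1,3.5), (13,G2,3.5), (18,G1,6), (18,G3,6), (18,G4,6), (22,G3,8), (24,G2,9), (25,G3,10), (29,G3,11), (30,G3,12.5), (30,G4,12.5), (31,G4,14)
Step 2: Sum ranks within each group.
R_1 = 11.5 (n_1 = 3)
R_2 = 13.5 (n_2 = 3)
R_3 = 47.5 (n_3 = 5)
R_4 = 32.5 (n_4 = 3)
Step 3: H = 12/(N(N+1)) * sum(R_i^2/n_i) - 3(N+1)
     = 12/(14*15) * (11.5^2/3 + 13.5^2/3 + 47.5^2/5 + 32.5^2/3) - 3*15
     = 0.057143 * 908.167 - 45
     = 6.895238.
Step 4: Ties present; correction factor C = 1 - 36/(14^3 - 14) = 0.986813. Corrected H = 6.895238 / 0.986813 = 6.987379.
Step 5: Under H0, H ~ chi^2(3); p-value = 0.072301.
Step 6: alpha = 0.1. reject H0.

H = 6.9874, df = 3, p = 0.072301, reject H0.


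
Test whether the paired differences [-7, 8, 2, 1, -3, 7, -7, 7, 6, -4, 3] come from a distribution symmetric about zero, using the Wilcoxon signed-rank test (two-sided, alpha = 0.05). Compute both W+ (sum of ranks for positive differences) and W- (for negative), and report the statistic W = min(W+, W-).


Step 1: Drop any zero differences (none here) and take |d_i|.
|d| = [7, 8, 2, 1, 3, 7, 7, 7, 6, 4, 3]
Step 2: Midrank |d_i| (ties get averaged ranks).
ranks: |7|->8.5, |8|->11, |2|->2, |1|->1, |3|->3.5, |7|->8.5, |7|->8.5, |7|->8.5, |6|->6, |4|->5, |3|->3.5
Step 3: Attach original signs; sum ranks with positive sign and with negative sign.
W+ = 11 + 2 + 1 + 8.5 + 8.5 + 6 + 3.5 = 40.5
W- = 8.5 + 3.5 + 8.5 + 5 = 25.5
(Check: W+ + W- = 66 should equal n(n+1)/2 = 66.)
Step 4: Test statistic W = min(W+, W-) = 25.5.
Step 5: Ties in |d|, so use the tie-corrected normal approximation.
        E[W] = n(n+1)/4 = 11*12/4 = 33.
        Tie groups: |d|=3 (t=2), |d|=7 (t=4); sum(t^3 - t) = 66.
        Var[W] = n(n+1)(2n+1)/24 - sum(t^3-t)/48 = 3036/24 - 66/48 = 125.125.
        z = (W - E[W]) / sqrt(Var[W]) = (25.5 - 33) / 11.1859 = -0.6705.
        Two-sided p = 2*Phi(z) = 0.502549.
Step 6: alpha = 0.05. fail to reject H0.

W+ = 40.5, W- = 25.5, W = min = 25.5, p = 0.502549, fail to reject H0.


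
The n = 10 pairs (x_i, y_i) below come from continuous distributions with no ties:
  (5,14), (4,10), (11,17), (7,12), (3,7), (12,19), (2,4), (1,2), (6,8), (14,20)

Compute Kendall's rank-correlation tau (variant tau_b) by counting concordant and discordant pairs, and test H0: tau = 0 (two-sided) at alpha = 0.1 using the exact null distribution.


Step 1: Enumerate the 45 unordered pairs (i,j) with i<j and classify each by sign(x_j-x_i) * sign(y_j-y_i).
  (1,2):dx=-1,dy=-4->C; (1,3):dx=+6,dy=+3->C; (1,4):dx=+2,dy=-2->D; (1,5):dx=-2,dy=-7->C
  (1,6):dx=+7,dy=+5->C; (1,7):dx=-3,dy=-10->C; (1,8):dx=-4,dy=-12->C; (1,9):dx=+1,dy=-6->D
  (1,10):dx=+9,dy=+6->C; (2,3):dx=+7,dy=+7->C; (2,4):dx=+3,dy=+2->C; (2,5):dx=-1,dy=-3->C
  (2,6):dx=+8,dy=+9->C; (2,7):dx=-2,dy=-6->C; (2,8):dx=-3,dy=-8->C; (2,9):dx=+2,dy=-2->D
  (2,10):dx=+10,dy=+10->C; (3,4):dx=-4,dy=-5->C; (3,5):dx=-8,dy=-10->C; (3,6):dx=+1,dy=+2->C
  (3,7):dx=-9,dy=-13->C; (3,8):dx=-10,dy=-15->C; (3,9):dx=-5,dy=-9->C; (3,10):dx=+3,dy=+3->C
  (4,5):dx=-4,dy=-5->C; (4,6):dx=+5,dy=+7->C; (4,7):dx=-5,dy=-8->C; (4,8):dx=-6,dy=-10->C
  (4,9):dx=-1,dy=-4->C; (4,10):dx=+7,dy=+8->C; (5,6):dx=+9,dy=+12->C; (5,7):dx=-1,dy=-3->C
  (5,8):dx=-2,dy=-5->C; (5,9):dx=+3,dy=+1->C; (5,10):dx=+11,dy=+13->C; (6,7):dx=-10,dy=-15->C
  (6,8):dx=-11,dy=-17->C; (6,9):dx=-6,dy=-11->C; (6,10):dx=+2,dy=+1->C; (7,8):dx=-1,dy=-2->C
  (7,9):dx=+4,dy=+4->C; (7,10):dx=+12,dy=+16->C; (8,9):dx=+5,dy=+6->C; (8,10):dx=+13,dy=+18->C
  (9,10):dx=+8,dy=+12->C
Step 2: C = 42, D = 3, total pairs = 45.
Step 3: tau = (C - D)/(n(n-1)/2) = (42 - 3)/45 = 0.866667.
Step 4: Exact two-sided p-value (enumerate n! = 3628800 permutations of y under H0): p = 0.000115.
Step 5: alpha = 0.1. reject H0.

tau_b = 0.8667 (C=42, D=3), p = 0.000115, reject H0.


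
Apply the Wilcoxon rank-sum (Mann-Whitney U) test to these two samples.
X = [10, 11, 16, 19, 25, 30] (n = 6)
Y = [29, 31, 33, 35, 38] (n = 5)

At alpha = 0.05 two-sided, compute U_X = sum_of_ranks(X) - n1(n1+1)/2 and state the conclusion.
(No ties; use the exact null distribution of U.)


Step 1: Combine and sort all 11 observations; assign midranks.
sorted (value, group): (10,X), (11,X), (16,X), (19,X), (25,X), (29,Y), (30,X), (31,Y), (33,Y), (35,Y), (38,Y)
ranks: 10->1, 11->2, 16->3, 19->4, 25->5, 29->6, 30->7, 31->8, 33->9, 35->10, 38->11
Step 2: Rank sum for X: R1 = 1 + 2 + 3 + 4 + 5 + 7 = 22.
Step 3: U_X = R1 - n1(n1+1)/2 = 22 - 6*7/2 = 22 - 21 = 1.
       U_Y = n1*n2 - U_X = 30 - 1 = 29.
Step 4: No ties, so the exact null distribution of U (based on enumerating the C(11,6) = 462 equally likely rank assignments) gives the two-sided p-value.
Step 5: p-value = 0.008658; compare to alpha = 0.05. reject H0.

U_X = 1, p = 0.008658, reject H0 at alpha = 0.05.


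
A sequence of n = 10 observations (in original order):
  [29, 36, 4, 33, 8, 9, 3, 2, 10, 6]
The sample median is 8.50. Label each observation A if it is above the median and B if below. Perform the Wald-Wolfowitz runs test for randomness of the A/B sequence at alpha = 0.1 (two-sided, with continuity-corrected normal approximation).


Step 1: Compute median = 8.50; label A = above, B = below.
Labels in order: AABABABBAB  (n_A = 5, n_B = 5)
Step 2: Count runs R = 8.
Step 3: Under H0 (random ordering), E[R] = 2*n_A*n_B/(n_A+n_B) + 1 = 2*5*5/10 + 1 = 6.0000.
        Var[R] = 2*n_A*n_B*(2*n_A*n_B - n_A - n_B) / ((n_A+n_B)^2 * (n_A+n_B-1)) = 2000/900 = 2.2222.
        SD[R] = 1.4907.
Step 4: Continuity-corrected z = (R - 0.5 - E[R]) / SD[R] = (8 - 0.5 - 6.0000) / 1.4907 = 1.0062.
Step 5: Two-sided p-value via normal approximation = 2*(1 - Phi(|z|)) = 0.314305.
Step 6: alpha = 0.1. fail to reject H0.

R = 8, z = 1.0062, p = 0.314305, fail to reject H0.


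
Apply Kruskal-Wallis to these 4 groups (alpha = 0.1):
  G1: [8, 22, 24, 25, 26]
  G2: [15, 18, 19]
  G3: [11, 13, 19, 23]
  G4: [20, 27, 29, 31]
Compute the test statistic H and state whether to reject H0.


Step 1: Combine all N = 16 observations and assign midranks.
sorted (value, group, rank): (8,G1,1), (11,G3,2), (13,G3,3), (15,G2,4), (18,G2,5), (19,G2,6.5), (19,G3,6.5), (20,G4,8), (22,G1,9), (23,G3,10), (24,G1,11), (25,G1,12), (26,G1,13), (27,G4,14), (29,G4,15), (31,G4,16)
Step 2: Sum ranks within each group.
R_1 = 46 (n_1 = 5)
R_2 = 15.5 (n_2 = 3)
R_3 = 21.5 (n_3 = 4)
R_4 = 53 (n_4 = 4)
Step 3: H = 12/(N(N+1)) * sum(R_i^2/n_i) - 3(N+1)
     = 12/(16*17) * (46^2/5 + 15.5^2/3 + 21.5^2/4 + 53^2/4) - 3*17
     = 0.044118 * 1321.1 - 51
     = 7.283640.
Step 4: Ties present; correction factor C = 1 - 6/(16^3 - 16) = 0.998529. Corrected H = 7.283640 / 0.998529 = 7.294367.
Step 5: Under H0, H ~ chi^2(3); p-value = 0.063084.
Step 6: alpha = 0.1. reject H0.

H = 7.2944, df = 3, p = 0.063084, reject H0.


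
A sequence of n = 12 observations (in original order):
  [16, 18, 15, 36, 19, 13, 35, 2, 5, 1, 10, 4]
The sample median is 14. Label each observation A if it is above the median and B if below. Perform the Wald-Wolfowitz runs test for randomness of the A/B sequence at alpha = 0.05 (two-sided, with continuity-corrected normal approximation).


Step 1: Compute median = 14; label A = above, B = below.
Labels in order: AAAAABABBBBB  (n_A = 6, n_B = 6)
Step 2: Count runs R = 4.
Step 3: Under H0 (random ordering), E[R] = 2*n_A*n_B/(n_A+n_B) + 1 = 2*6*6/12 + 1 = 7.0000.
        Var[R] = 2*n_A*n_B*(2*n_A*n_B - n_A - n_B) / ((n_A+n_B)^2 * (n_A+n_B-1)) = 4320/1584 = 2.7273.
        SD[R] = 1.6514.
Step 4: Continuity-corrected z = (R + 0.5 - E[R]) / SD[R] = (4 + 0.5 - 7.0000) / 1.6514 = -1.5138.
Step 5: Two-sided p-value via normal approximation = 2*(1 - Phi(|z|)) = 0.130070.
Step 6: alpha = 0.05. fail to reject H0.

R = 4, z = -1.5138, p = 0.130070, fail to reject H0.


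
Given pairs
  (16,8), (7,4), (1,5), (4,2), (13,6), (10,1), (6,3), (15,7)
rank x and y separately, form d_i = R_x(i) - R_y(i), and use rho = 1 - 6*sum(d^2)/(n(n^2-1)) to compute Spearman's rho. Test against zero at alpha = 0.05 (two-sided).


Step 1: Rank x and y separately (midranks; no ties here).
rank(x): 16->8, 7->4, 1->1, 4->2, 13->6, 10->5, 6->3, 15->7
rank(y): 8->8, 4->4, 5->5, 2->2, 6->6, 1->1, 3->3, 7->7
Step 2: d_i = R_x(i) - R_y(i); compute d_i^2.
  (8-8)^2=0, (4-4)^2=0, (1-5)^2=16, (2-2)^2=0, (6-6)^2=0, (5-1)^2=16, (3-3)^2=0, (7-7)^2=0
sum(d^2) = 32.
Step 3: rho = 1 - 6*32 / (8*(8^2 - 1)) = 1 - 192/504 = 0.619048.
Step 4: Under H0, t = rho * sqrt((n-2)/(1-rho^2)) = 1.9308 ~ t(6).
Step 5: Two-sided p-value from the t-distribution with 6 df = 0.101733.
Step 6: alpha = 0.05. fail to reject H0.

rho = 0.6190, p = 0.101733, fail to reject H0 at alpha = 0.05.


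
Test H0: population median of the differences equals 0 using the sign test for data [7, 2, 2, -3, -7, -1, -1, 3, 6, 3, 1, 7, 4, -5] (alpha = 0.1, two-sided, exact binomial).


Step 1: Discard zero differences. Original n = 14; n_eff = number of nonzero differences = 14.
Nonzero differences (with sign): +7, +2, +2, -3, -7, -1, -1, +3, +6, +3, +1, +7, +4, -5
Step 2: Count signs: positive = 9, negative = 5.
Step 3: Under H0: P(positive) = 0.5, so the number of positives S ~ Bin(14, 0.5).
Step 4: Two-sided exact p-value = sum of Bin(14,0.5) probabilities at or below the observed probability = 0.423950.
Step 5: alpha = 0.1. fail to reject H0.

n_eff = 14, pos = 9, neg = 5, p = 0.423950, fail to reject H0.


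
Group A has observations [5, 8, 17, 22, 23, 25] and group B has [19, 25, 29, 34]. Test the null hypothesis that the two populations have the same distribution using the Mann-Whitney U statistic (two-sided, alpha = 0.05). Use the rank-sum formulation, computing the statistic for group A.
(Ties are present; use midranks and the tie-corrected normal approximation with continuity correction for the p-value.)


Step 1: Combine and sort all 10 observations; assign midranks.
sorted (value, group): (5,X), (8,X), (17,X), (19,Y), (22,X), (23,X), (25,X), (25,Y), (29,Y), (34,Y)
ranks: 5->1, 8->2, 17->3, 19->4, 22->5, 23->6, 25->7.5, 25->7.5, 29->9, 34->10
Step 2: Rank sum for X: R1 = 1 + 2 + 3 + 5 + 6 + 7.5 = 24.5.
Step 3: U_X = R1 - n1(n1+1)/2 = 24.5 - 6*7/2 = 24.5 - 21 = 3.5.
       U_Y = n1*n2 - U_X = 24 - 3.5 = 20.5.
Step 4: Ties are present, so use the tie-corrected normal approximation (with continuity correction) for the p-value.
Step 5: p-value = 0.087118; compare to alpha = 0.05. fail to reject H0.

U_X = 3.5, p = 0.087118, fail to reject H0 at alpha = 0.05.


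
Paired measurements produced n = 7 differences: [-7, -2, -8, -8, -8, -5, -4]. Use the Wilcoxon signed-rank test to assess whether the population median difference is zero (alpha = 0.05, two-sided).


Step 1: Drop any zero differences (none here) and take |d_i|.
|d| = [7, 2, 8, 8, 8, 5, 4]
Step 2: Midrank |d_i| (ties get averaged ranks).
ranks: |7|->4, |2|->1, |8|->6, |8|->6, |8|->6, |5|->3, |4|->2
Step 3: Attach original signs; sum ranks with positive sign and with negative sign.
W+ = 0 = 0
W- = 4 + 1 + 6 + 6 + 6 + 3 + 2 = 28
(Check: W+ + W- = 28 should equal n(n+1)/2 = 28.)
Step 4: Test statistic W = min(W+, W-) = 0.
Step 5: Ties in |d|, so use the tie-corrected normal approximation.
        E[W] = n(n+1)/4 = 7*8/4 = 14.
        Tie groups: |d|=8 (t=3); sum(t^3 - t) = 24.
        Var[W] = n(n+1)(2n+1)/24 - sum(t^3-t)/48 = 840/24 - 24/48 = 34.5.
        z = (W - E[W]) / sqrt(Var[W]) = (0 - 14) / 5.8737 = -2.3835.
        Two-sided p = 2*Phi(z) = 0.017148.
Step 6: alpha = 0.05. reject H0.

W+ = 0, W- = 28, W = min = 0, p = 0.017148, reject H0.


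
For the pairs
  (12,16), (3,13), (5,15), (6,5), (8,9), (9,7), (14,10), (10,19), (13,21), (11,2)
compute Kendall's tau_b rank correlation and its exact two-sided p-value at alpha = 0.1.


Step 1: Enumerate the 45 unordered pairs (i,j) with i<j and classify each by sign(x_j-x_i) * sign(y_j-y_i).
  (1,2):dx=-9,dy=-3->C; (1,3):dx=-7,dy=-1->C; (1,4):dx=-6,dy=-11->C; (1,5):dx=-4,dy=-7->C
  (1,6):dx=-3,dy=-9->C; (1,7):dx=+2,dy=-6->D; (1,8):dx=-2,dy=+3->D; (1,9):dx=+1,dy=+5->C
  (1,10):dx=-1,dy=-14->C; (2,3):dx=+2,dy=+2->C; (2,4):dx=+3,dy=-8->D; (2,5):dx=+5,dy=-4->D
  (2,6):dx=+6,dy=-6->D; (2,7):dx=+11,dy=-3->D; (2,8):dx=+7,dy=+6->C; (2,9):dx=+10,dy=+8->C
  (2,10):dx=+8,dy=-11->D; (3,4):dx=+1,dy=-10->D; (3,5):dx=+3,dy=-6->D; (3,6):dx=+4,dy=-8->D
  (3,7):dx=+9,dy=-5->D; (3,8):dx=+5,dy=+4->C; (3,9):dx=+8,dy=+6->C; (3,10):dx=+6,dy=-13->D
  (4,5):dx=+2,dy=+4->C; (4,6):dx=+3,dy=+2->C; (4,7):dx=+8,dy=+5->C; (4,8):dx=+4,dy=+14->C
  (4,9):dx=+7,dy=+16->C; (4,10):dx=+5,dy=-3->D; (5,6):dx=+1,dy=-2->D; (5,7):dx=+6,dy=+1->C
  (5,8):dx=+2,dy=+10->C; (5,9):dx=+5,dy=+12->C; (5,10):dx=+3,dy=-7->D; (6,7):dx=+5,dy=+3->C
  (6,8):dx=+1,dy=+12->C; (6,9):dx=+4,dy=+14->C; (6,10):dx=+2,dy=-5->D; (7,8):dx=-4,dy=+9->D
  (7,9):dx=-1,dy=+11->D; (7,10):dx=-3,dy=-8->C; (8,9):dx=+3,dy=+2->C; (8,10):dx=+1,dy=-17->D
  (9,10):dx=-2,dy=-19->C
Step 2: C = 26, D = 19, total pairs = 45.
Step 3: tau = (C - D)/(n(n-1)/2) = (26 - 19)/45 = 0.155556.
Step 4: Exact two-sided p-value (enumerate n! = 3628800 permutations of y under H0): p = 0.600654.
Step 5: alpha = 0.1. fail to reject H0.

tau_b = 0.1556 (C=26, D=19), p = 0.600654, fail to reject H0.


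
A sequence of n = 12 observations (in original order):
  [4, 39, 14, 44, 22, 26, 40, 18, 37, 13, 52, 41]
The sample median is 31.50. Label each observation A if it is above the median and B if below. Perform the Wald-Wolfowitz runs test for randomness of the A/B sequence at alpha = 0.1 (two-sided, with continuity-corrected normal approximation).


Step 1: Compute median = 31.50; label A = above, B = below.
Labels in order: BABABBABABAA  (n_A = 6, n_B = 6)
Step 2: Count runs R = 10.
Step 3: Under H0 (random ordering), E[R] = 2*n_A*n_B/(n_A+n_B) + 1 = 2*6*6/12 + 1 = 7.0000.
        Var[R] = 2*n_A*n_B*(2*n_A*n_B - n_A - n_B) / ((n_A+n_B)^2 * (n_A+n_B-1)) = 4320/1584 = 2.7273.
        SD[R] = 1.6514.
Step 4: Continuity-corrected z = (R - 0.5 - E[R]) / SD[R] = (10 - 0.5 - 7.0000) / 1.6514 = 1.5138.
Step 5: Two-sided p-value via normal approximation = 2*(1 - Phi(|z|)) = 0.130070.
Step 6: alpha = 0.1. fail to reject H0.

R = 10, z = 1.5138, p = 0.130070, fail to reject H0.


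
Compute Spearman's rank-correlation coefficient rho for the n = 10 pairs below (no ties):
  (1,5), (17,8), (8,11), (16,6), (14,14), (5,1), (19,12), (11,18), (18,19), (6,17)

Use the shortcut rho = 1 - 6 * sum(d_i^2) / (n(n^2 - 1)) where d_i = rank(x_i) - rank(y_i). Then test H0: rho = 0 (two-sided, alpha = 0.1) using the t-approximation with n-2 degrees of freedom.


Step 1: Rank x and y separately (midranks; no ties here).
rank(x): 1->1, 17->8, 8->4, 16->7, 14->6, 5->2, 19->10, 11->5, 18->9, 6->3
rank(y): 5->2, 8->4, 11->5, 6->3, 14->7, 1->1, 12->6, 18->9, 19->10, 17->8
Step 2: d_i = R_x(i) - R_y(i); compute d_i^2.
  (1-2)^2=1, (8-4)^2=16, (4-5)^2=1, (7-3)^2=16, (6-7)^2=1, (2-1)^2=1, (10-6)^2=16, (5-9)^2=16, (9-10)^2=1, (3-8)^2=25
sum(d^2) = 94.
Step 3: rho = 1 - 6*94 / (10*(10^2 - 1)) = 1 - 564/990 = 0.430303.
Step 4: Under H0, t = rho * sqrt((n-2)/(1-rho^2)) = 1.3483 ~ t(8).
Step 5: Two-sided p-value from the t-distribution with 8 df = 0.214492.
Step 6: alpha = 0.1. fail to reject H0.

rho = 0.4303, p = 0.214492, fail to reject H0 at alpha = 0.1.


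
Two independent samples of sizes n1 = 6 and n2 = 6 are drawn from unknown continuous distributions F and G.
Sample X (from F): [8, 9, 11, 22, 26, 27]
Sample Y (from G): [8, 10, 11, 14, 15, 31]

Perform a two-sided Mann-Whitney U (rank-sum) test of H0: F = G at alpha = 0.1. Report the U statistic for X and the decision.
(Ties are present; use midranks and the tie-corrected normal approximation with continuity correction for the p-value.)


Step 1: Combine and sort all 12 observations; assign midranks.
sorted (value, group): (8,X), (8,Y), (9,X), (10,Y), (11,X), (11,Y), (14,Y), (15,Y), (22,X), (26,X), (27,X), (31,Y)
ranks: 8->1.5, 8->1.5, 9->3, 10->4, 11->5.5, 11->5.5, 14->7, 15->8, 22->9, 26->10, 27->11, 31->12
Step 2: Rank sum for X: R1 = 1.5 + 3 + 5.5 + 9 + 10 + 11 = 40.
Step 3: U_X = R1 - n1(n1+1)/2 = 40 - 6*7/2 = 40 - 21 = 19.
       U_Y = n1*n2 - U_X = 36 - 19 = 17.
Step 4: Ties are present, so use the tie-corrected normal approximation (with continuity correction) for the p-value.
Step 5: p-value = 0.935962; compare to alpha = 0.1. fail to reject H0.

U_X = 19, p = 0.935962, fail to reject H0 at alpha = 0.1.


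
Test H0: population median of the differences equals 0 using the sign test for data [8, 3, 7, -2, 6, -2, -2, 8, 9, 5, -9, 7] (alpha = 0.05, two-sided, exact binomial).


Step 1: Discard zero differences. Original n = 12; n_eff = number of nonzero differences = 12.
Nonzero differences (with sign): +8, +3, +7, -2, +6, -2, -2, +8, +9, +5, -9, +7
Step 2: Count signs: positive = 8, negative = 4.
Step 3: Under H0: P(positive) = 0.5, so the number of positives S ~ Bin(12, 0.5).
Step 4: Two-sided exact p-value = sum of Bin(12,0.5) probabilities at or below the observed probability = 0.387695.
Step 5: alpha = 0.05. fail to reject H0.

n_eff = 12, pos = 8, neg = 4, p = 0.387695, fail to reject H0.


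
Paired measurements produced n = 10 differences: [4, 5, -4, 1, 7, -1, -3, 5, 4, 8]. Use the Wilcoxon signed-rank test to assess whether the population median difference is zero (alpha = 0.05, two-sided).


Step 1: Drop any zero differences (none here) and take |d_i|.
|d| = [4, 5, 4, 1, 7, 1, 3, 5, 4, 8]
Step 2: Midrank |d_i| (ties get averaged ranks).
ranks: |4|->5, |5|->7.5, |4|->5, |1|->1.5, |7|->9, |1|->1.5, |3|->3, |5|->7.5, |4|->5, |8|->10
Step 3: Attach original signs; sum ranks with positive sign and with negative sign.
W+ = 5 + 7.5 + 1.5 + 9 + 7.5 + 5 + 10 = 45.5
W- = 5 + 1.5 + 3 = 9.5
(Check: W+ + W- = 55 should equal n(n+1)/2 = 55.)
Step 4: Test statistic W = min(W+, W-) = 9.5.
Step 5: Ties in |d|, so use the tie-corrected normal approximation.
        E[W] = n(n+1)/4 = 10*11/4 = 27.5.
        Tie groups: |d|=1 (t=2), |d|=4 (t=3), |d|=5 (t=2); sum(t^3 - t) = 36.
        Var[W] = n(n+1)(2n+1)/24 - sum(t^3-t)/48 = 2310/24 - 36/48 = 95.5.
        z = (W - E[W]) / sqrt(Var[W]) = (9.5 - 27.5) / 9.7724 = -1.8419.
        Two-sided p = 2*Phi(z) = 0.065487.
Step 6: alpha = 0.05. fail to reject H0.

W+ = 45.5, W- = 9.5, W = min = 9.5, p = 0.065487, fail to reject H0.


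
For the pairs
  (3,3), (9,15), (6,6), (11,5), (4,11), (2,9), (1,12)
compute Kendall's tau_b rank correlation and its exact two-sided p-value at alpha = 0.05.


Step 1: Enumerate the 21 unordered pairs (i,j) with i<j and classify each by sign(x_j-x_i) * sign(y_j-y_i).
  (1,2):dx=+6,dy=+12->C; (1,3):dx=+3,dy=+3->C; (1,4):dx=+8,dy=+2->C; (1,5):dx=+1,dy=+8->C
  (1,6):dx=-1,dy=+6->D; (1,7):dx=-2,dy=+9->D; (2,3):dx=-3,dy=-9->C; (2,4):dx=+2,dy=-10->D
  (2,5):dx=-5,dy=-4->C; (2,6):dx=-7,dy=-6->C; (2,7):dx=-8,dy=-3->C; (3,4):dx=+5,dy=-1->D
  (3,5):dx=-2,dy=+5->D; (3,6):dx=-4,dy=+3->D; (3,7):dx=-5,dy=+6->D; (4,5):dx=-7,dy=+6->D
  (4,6):dx=-9,dy=+4->D; (4,7):dx=-10,dy=+7->D; (5,6):dx=-2,dy=-2->C; (5,7):dx=-3,dy=+1->D
  (6,7):dx=-1,dy=+3->D
Step 2: C = 9, D = 12, total pairs = 21.
Step 3: tau = (C - D)/(n(n-1)/2) = (9 - 12)/21 = -0.142857.
Step 4: Exact two-sided p-value (enumerate n! = 5040 permutations of y under H0): p = 0.772619.
Step 5: alpha = 0.05. fail to reject H0.

tau_b = -0.1429 (C=9, D=12), p = 0.772619, fail to reject H0.


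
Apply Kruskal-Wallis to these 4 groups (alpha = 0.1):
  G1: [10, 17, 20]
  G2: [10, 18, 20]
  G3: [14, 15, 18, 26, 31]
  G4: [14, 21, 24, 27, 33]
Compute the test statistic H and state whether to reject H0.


Step 1: Combine all N = 16 observations and assign midranks.
sorted (value, group, rank): (10,G1,1.5), (10,G2,1.5), (14,G3,3.5), (14,G4,3.5), (15,G3,5), (17,G1,6), (18,G2,7.5), (18,G3,7.5), (20,G1,9.5), (20,G2,9.5), (21,G4,11), (24,G4,12), (26,G3,13), (27,G4,14), (31,G3,15), (33,G4,16)
Step 2: Sum ranks within each group.
R_1 = 17 (n_1 = 3)
R_2 = 18.5 (n_2 = 3)
R_3 = 44 (n_3 = 5)
R_4 = 56.5 (n_4 = 5)
Step 3: H = 12/(N(N+1)) * sum(R_i^2/n_i) - 3(N+1)
     = 12/(16*17) * (17^2/3 + 18.5^2/3 + 44^2/5 + 56.5^2/5) - 3*17
     = 0.044118 * 1236.07 - 51
     = 3.532353.
Step 4: Ties present; correction factor C = 1 - 24/(16^3 - 16) = 0.994118. Corrected H = 3.532353 / 0.994118 = 3.553254.
Step 5: Under H0, H ~ chi^2(3); p-value = 0.313921.
Step 6: alpha = 0.1. fail to reject H0.

H = 3.5533, df = 3, p = 0.313921, fail to reject H0.


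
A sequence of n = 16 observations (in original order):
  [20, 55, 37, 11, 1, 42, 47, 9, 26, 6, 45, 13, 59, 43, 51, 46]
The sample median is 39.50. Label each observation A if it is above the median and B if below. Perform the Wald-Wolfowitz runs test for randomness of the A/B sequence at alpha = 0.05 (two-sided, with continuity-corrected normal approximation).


Step 1: Compute median = 39.50; label A = above, B = below.
Labels in order: BABBBAABBBABAAAA  (n_A = 8, n_B = 8)
Step 2: Count runs R = 8.
Step 3: Under H0 (random ordering), E[R] = 2*n_A*n_B/(n_A+n_B) + 1 = 2*8*8/16 + 1 = 9.0000.
        Var[R] = 2*n_A*n_B*(2*n_A*n_B - n_A - n_B) / ((n_A+n_B)^2 * (n_A+n_B-1)) = 14336/3840 = 3.7333.
        SD[R] = 1.9322.
Step 4: Continuity-corrected z = (R + 0.5 - E[R]) / SD[R] = (8 + 0.5 - 9.0000) / 1.9322 = -0.2588.
Step 5: Two-sided p-value via normal approximation = 2*(1 - Phi(|z|)) = 0.795809.
Step 6: alpha = 0.05. fail to reject H0.

R = 8, z = -0.2588, p = 0.795809, fail to reject H0.


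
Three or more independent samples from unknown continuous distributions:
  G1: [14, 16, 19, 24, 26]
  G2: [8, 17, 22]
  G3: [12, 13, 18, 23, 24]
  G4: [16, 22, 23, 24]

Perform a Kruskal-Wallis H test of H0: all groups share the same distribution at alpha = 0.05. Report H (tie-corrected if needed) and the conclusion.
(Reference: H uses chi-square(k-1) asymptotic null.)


Step 1: Combine all N = 17 observations and assign midranks.
sorted (value, group, rank): (8,G2,1), (12,G3,2), (13,G3,3), (14,G1,4), (16,G1,5.5), (16,G4,5.5), (17,G2,7), (18,G3,8), (19,G1,9), (22,G2,10.5), (22,G4,10.5), (23,G3,12.5), (23,G4,12.5), (24,G1,15), (24,G3,15), (24,G4,15), (26,G1,17)
Step 2: Sum ranks within each group.
R_1 = 50.5 (n_1 = 5)
R_2 = 18.5 (n_2 = 3)
R_3 = 40.5 (n_3 = 5)
R_4 = 43.5 (n_4 = 4)
Step 3: H = 12/(N(N+1)) * sum(R_i^2/n_i) - 3(N+1)
     = 12/(17*18) * (50.5^2/5 + 18.5^2/3 + 40.5^2/5 + 43.5^2/4) - 3*18
     = 0.039216 * 1425.25 - 54
     = 1.891993.
Step 4: Ties present; correction factor C = 1 - 42/(17^3 - 17) = 0.991422. Corrected H = 1.891993 / 0.991422 = 1.908364.
Step 5: Under H0, H ~ chi^2(3); p-value = 0.591642.
Step 6: alpha = 0.05. fail to reject H0.

H = 1.9084, df = 3, p = 0.591642, fail to reject H0.


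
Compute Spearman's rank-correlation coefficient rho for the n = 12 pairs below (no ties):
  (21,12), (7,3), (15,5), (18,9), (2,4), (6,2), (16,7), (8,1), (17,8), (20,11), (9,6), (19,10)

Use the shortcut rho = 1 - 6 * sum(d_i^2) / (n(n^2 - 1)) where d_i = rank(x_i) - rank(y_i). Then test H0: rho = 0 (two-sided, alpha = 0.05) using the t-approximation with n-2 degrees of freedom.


Step 1: Rank x and y separately (midranks; no ties here).
rank(x): 21->12, 7->3, 15->6, 18->9, 2->1, 6->2, 16->7, 8->4, 17->8, 20->11, 9->5, 19->10
rank(y): 12->12, 3->3, 5->5, 9->9, 4->4, 2->2, 7->7, 1->1, 8->8, 11->11, 6->6, 10->10
Step 2: d_i = R_x(i) - R_y(i); compute d_i^2.
  (12-12)^2=0, (3-3)^2=0, (6-5)^2=1, (9-9)^2=0, (1-4)^2=9, (2-2)^2=0, (7-7)^2=0, (4-1)^2=9, (8-8)^2=0, (11-11)^2=0, (5-6)^2=1, (10-10)^2=0
sum(d^2) = 20.
Step 3: rho = 1 - 6*20 / (12*(12^2 - 1)) = 1 - 120/1716 = 0.930070.
Step 4: Under H0, t = rho * sqrt((n-2)/(1-rho^2)) = 8.0057 ~ t(10).
Step 5: Two-sided p-value from the t-distribution with 10 df = 0.000012.
Step 6: alpha = 0.05. reject H0.

rho = 0.9301, p = 0.000012, reject H0 at alpha = 0.05.


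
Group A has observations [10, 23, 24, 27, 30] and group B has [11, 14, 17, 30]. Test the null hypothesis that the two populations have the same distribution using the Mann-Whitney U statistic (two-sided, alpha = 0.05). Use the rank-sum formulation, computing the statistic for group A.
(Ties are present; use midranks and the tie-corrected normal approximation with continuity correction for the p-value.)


Step 1: Combine and sort all 9 observations; assign midranks.
sorted (value, group): (10,X), (11,Y), (14,Y), (17,Y), (23,X), (24,X), (27,X), (30,X), (30,Y)
ranks: 10->1, 11->2, 14->3, 17->4, 23->5, 24->6, 27->7, 30->8.5, 30->8.5
Step 2: Rank sum for X: R1 = 1 + 5 + 6 + 7 + 8.5 = 27.5.
Step 3: U_X = R1 - n1(n1+1)/2 = 27.5 - 5*6/2 = 27.5 - 15 = 12.5.
       U_Y = n1*n2 - U_X = 20 - 12.5 = 7.5.
Step 4: Ties are present, so use the tie-corrected normal approximation (with continuity correction) for the p-value.
Step 5: p-value = 0.622753; compare to alpha = 0.05. fail to reject H0.

U_X = 12.5, p = 0.622753, fail to reject H0 at alpha = 0.05.


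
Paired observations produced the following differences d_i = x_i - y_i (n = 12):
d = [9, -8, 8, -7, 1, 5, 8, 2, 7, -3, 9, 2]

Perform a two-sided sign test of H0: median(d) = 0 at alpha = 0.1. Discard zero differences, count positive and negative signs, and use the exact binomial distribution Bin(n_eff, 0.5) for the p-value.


Step 1: Discard zero differences. Original n = 12; n_eff = number of nonzero differences = 12.
Nonzero differences (with sign): +9, -8, +8, -7, +1, +5, +8, +2, +7, -3, +9, +2
Step 2: Count signs: positive = 9, negative = 3.
Step 3: Under H0: P(positive) = 0.5, so the number of positives S ~ Bin(12, 0.5).
Step 4: Two-sided exact p-value = sum of Bin(12,0.5) probabilities at or below the observed probability = 0.145996.
Step 5: alpha = 0.1. fail to reject H0.

n_eff = 12, pos = 9, neg = 3, p = 0.145996, fail to reject H0.
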